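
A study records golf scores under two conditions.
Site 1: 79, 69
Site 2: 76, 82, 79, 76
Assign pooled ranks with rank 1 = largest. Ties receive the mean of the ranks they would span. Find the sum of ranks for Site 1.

Sorted (descending): 82, 79, 79, 76, 76, 69
The 2 values of 79 occupy positions 2–3 → average rank (2+3)/2 = 2.5.
The 2 values of 76 occupy positions 4–5 → average rank (4+5)/2 = 4.5.
Site 1 values → pooled ranks: 79→2.5, 69→6
Rank sum = 2.5 + 6 = 8.5

8.5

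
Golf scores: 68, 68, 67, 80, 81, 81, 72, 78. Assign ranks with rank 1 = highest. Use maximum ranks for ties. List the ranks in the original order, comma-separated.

Sorted (descending): 81, 81, 80, 78, 72, 68, 68, 67
The 2 values of 81 occupy positions 1–2 → each gets rank 2.
The 2 values of 68 occupy positions 6–7 → each gets rank 7.

7, 7, 8, 3, 2, 2, 5, 4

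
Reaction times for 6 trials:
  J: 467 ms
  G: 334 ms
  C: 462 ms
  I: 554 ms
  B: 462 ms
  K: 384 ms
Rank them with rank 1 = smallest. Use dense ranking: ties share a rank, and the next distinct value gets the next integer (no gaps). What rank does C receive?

Sorted (ascending): 334, 384, 462, 462, 467, 554
The 2 values of 462 share dense rank 3.
Remaining distinct values take the next consecutive integers.
C has value 462 ms → rank 3.

3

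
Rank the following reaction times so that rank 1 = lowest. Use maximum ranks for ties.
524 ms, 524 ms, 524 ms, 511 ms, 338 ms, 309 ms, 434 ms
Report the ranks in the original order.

7, 7, 7, 4, 2, 1, 3

Sorted (ascending): 309, 338, 434, 511, 524, 524, 524
The 3 values of 524 occupy positions 5–7 → each gets rank 7.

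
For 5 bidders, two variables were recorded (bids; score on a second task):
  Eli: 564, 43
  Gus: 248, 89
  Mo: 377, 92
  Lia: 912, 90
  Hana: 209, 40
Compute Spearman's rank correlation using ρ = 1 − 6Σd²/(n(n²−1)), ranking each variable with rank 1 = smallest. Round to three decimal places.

Ranks of variable 1: 4, 2, 3, 5, 1
Ranks of variable 2: 2, 3, 5, 4, 1
d = r₁ − r₂: 2, -1, -2, 1, 0
d²: 4, 1, 4, 1, 0; Σd² = 10
ρ = 1 − 6·10/(5·24) = 1 − 60/120 = 0.500

0.500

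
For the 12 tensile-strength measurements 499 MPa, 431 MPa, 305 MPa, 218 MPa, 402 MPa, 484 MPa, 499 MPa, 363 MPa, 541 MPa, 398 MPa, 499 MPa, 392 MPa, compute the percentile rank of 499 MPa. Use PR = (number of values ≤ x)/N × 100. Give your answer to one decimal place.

N = 12.
Strictly below 499: 8. Equal to 499: 3.
PR = 11/12 × 100 = 91.7

91.7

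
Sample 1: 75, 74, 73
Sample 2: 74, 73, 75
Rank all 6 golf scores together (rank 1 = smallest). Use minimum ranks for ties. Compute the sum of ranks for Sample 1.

9

Sorted (ascending): 73, 73, 74, 74, 75, 75
The 2 values of 73 occupy positions 1–2 → each gets rank 1.
The 2 values of 74 occupy positions 3–4 → each gets rank 3.
The 2 values of 75 occupy positions 5–6 → each gets rank 5.
Sample 1 values → pooled ranks: 75→5, 74→3, 73→1
Rank sum = 5 + 3 + 1 = 9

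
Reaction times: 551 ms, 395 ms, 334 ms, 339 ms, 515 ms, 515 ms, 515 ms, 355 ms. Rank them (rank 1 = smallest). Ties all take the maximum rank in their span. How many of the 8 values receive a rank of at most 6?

4

Sorted (ascending): 334, 339, 355, 395, 515, 515, 515, 551
The 3 values of 515 occupy positions 5–7 → each gets rank 7.
Ranks ≤ 6: {1, 2, 3, 4} → 4 values.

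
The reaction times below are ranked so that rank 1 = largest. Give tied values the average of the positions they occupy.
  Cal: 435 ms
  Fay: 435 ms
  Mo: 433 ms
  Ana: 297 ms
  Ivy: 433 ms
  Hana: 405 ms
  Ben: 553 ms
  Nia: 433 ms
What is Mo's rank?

Sorted (descending): 553, 435, 435, 433, 433, 433, 405, 297
The 2 values of 435 occupy positions 2–3 → average rank (2+3)/2 = 2.5.
The 3 values of 433 occupy positions 4–6 → average rank 5.
Mo has value 433 ms → rank 5.

5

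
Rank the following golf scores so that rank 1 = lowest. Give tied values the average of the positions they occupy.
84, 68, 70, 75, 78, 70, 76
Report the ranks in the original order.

7, 1, 2.5, 4, 6, 2.5, 5

Sorted (ascending): 68, 70, 70, 75, 76, 78, 84
The 2 values of 70 occupy positions 2–3 → average rank (2+3)/2 = 2.5.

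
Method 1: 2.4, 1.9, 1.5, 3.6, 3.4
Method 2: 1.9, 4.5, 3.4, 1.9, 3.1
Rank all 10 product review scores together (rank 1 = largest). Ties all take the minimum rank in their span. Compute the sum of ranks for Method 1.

Sorted (descending): 4.5, 3.6, 3.4, 3.4, 3.1, 2.4, 1.9, 1.9, 1.9, 1.5
The 2 values of 3.4 occupy positions 3–4 → each gets rank 3.
The 3 values of 1.9 occupy positions 7–9 → each gets rank 7.
Method 1 values → pooled ranks: 2.4→6, 1.9→7, 1.5→10, 3.6→2, 3.4→3
Rank sum = 6 + 7 + 10 + 2 + 3 = 28

28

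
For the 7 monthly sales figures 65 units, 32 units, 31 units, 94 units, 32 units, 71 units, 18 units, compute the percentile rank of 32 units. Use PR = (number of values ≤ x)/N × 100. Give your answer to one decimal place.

57.1

N = 7.
Strictly below 32: 2. Equal to 32: 2.
PR = 4/7 × 100 = 57.1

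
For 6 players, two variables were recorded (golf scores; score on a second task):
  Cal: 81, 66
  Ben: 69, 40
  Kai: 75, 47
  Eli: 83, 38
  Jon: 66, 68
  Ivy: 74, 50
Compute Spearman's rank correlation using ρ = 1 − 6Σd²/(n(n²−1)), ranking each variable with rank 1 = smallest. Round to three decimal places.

-0.486

Ranks of variable 1: 5, 2, 4, 6, 1, 3
Ranks of variable 2: 5, 2, 3, 1, 6, 4
d = r₁ − r₂: 0, 0, 1, 5, -5, -1
d²: 0, 0, 1, 25, 25, 1; Σd² = 52
ρ = 1 − 6·52/(6·35) = 1 − 312/210 = -0.486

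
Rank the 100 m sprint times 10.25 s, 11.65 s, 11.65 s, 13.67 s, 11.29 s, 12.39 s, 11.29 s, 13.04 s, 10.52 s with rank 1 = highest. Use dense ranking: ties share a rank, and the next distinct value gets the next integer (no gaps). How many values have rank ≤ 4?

5

Sorted (descending): 13.67, 13.04, 12.39, 11.65, 11.65, 11.29, 11.29, 10.52, 10.25
The 2 values of 11.65 share dense rank 4.
The 2 values of 11.29 share dense rank 5.
Remaining distinct values take the next consecutive integers.
Ranks ≤ 4: {1, 2, 3, 4, 4} → 5 values.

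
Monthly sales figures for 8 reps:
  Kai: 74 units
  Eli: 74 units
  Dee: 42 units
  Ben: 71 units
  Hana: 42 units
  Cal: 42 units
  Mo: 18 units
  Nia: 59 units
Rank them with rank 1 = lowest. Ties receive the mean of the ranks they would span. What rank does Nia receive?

Sorted (ascending): 18, 42, 42, 42, 59, 71, 74, 74
The 3 values of 42 occupy positions 2–4 → average rank 3.
The 2 values of 74 occupy positions 7–8 → average rank (7+8)/2 = 7.5.
Nia has value 59 units → rank 5.

5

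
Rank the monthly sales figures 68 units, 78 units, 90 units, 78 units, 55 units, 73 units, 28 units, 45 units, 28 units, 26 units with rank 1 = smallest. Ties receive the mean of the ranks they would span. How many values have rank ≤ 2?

1

Sorted (ascending): 26, 28, 28, 45, 55, 68, 73, 78, 78, 90
The 2 values of 28 occupy positions 2–3 → average rank (2+3)/2 = 2.5.
The 2 values of 78 occupy positions 8–9 → average rank (8+9)/2 = 8.5.
Ranks ≤ 2: {1} → 1 value.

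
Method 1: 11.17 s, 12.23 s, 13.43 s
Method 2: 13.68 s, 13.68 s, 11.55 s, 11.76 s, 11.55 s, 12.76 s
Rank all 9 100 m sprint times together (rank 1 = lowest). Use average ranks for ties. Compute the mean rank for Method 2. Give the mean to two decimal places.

Sorted (ascending): 11.17, 11.55, 11.55, 11.76, 12.23, 12.76, 13.43, 13.68, 13.68
The 2 values of 11.55 occupy positions 2–3 → average rank (2+3)/2 = 2.5.
The 2 values of 13.68 occupy positions 8–9 → average rank (8+9)/2 = 8.5.
Method 2 values → pooled ranks: 13.68→8.5, 13.68→8.5, 11.55→2.5, 11.76→4, 11.55→2.5, 12.76→6
Mean rank = (8.5 + 8.5 + 2.5 + 4 + 2.5 + 6) / 6 = 5.33

5.33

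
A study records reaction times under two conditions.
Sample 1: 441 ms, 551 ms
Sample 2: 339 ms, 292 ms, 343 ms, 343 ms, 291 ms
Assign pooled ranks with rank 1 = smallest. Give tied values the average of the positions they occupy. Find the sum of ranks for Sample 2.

15

Sorted (ascending): 291, 292, 339, 343, 343, 441, 551
The 2 values of 343 occupy positions 4–5 → average rank (4+5)/2 = 4.5.
Sample 2 values → pooled ranks: 339→3, 292→2, 343→4.5, 343→4.5, 291→1
Rank sum = 3 + 2 + 4.5 + 4.5 + 1 = 15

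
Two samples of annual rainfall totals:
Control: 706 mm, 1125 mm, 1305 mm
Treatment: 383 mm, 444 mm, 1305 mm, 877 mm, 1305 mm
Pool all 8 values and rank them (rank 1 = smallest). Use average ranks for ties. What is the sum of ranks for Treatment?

Sorted (ascending): 383, 444, 706, 877, 1125, 1305, 1305, 1305
The 3 values of 1305 occupy positions 6–8 → average rank 7.
Treatment values → pooled ranks: 383→1, 444→2, 1305→7, 877→4, 1305→7
Rank sum = 1 + 2 + 7 + 4 + 7 = 21

21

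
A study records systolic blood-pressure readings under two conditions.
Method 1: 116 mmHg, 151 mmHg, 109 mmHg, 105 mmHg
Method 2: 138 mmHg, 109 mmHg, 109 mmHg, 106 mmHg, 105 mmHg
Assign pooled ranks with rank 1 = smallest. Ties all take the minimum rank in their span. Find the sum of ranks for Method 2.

Sorted (ascending): 105, 105, 106, 109, 109, 109, 116, 138, 151
The 2 values of 105 occupy positions 1–2 → each gets rank 1.
The 3 values of 109 occupy positions 4–6 → each gets rank 4.
Method 2 values → pooled ranks: 138→8, 109→4, 109→4, 106→3, 105→1
Rank sum = 8 + 4 + 4 + 3 + 1 = 20

20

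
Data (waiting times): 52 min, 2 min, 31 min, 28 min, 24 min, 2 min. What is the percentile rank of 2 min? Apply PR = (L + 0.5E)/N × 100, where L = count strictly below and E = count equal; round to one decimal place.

16.7

N = 6.
Strictly below 2: 0. Equal to 2: 2.
PR = (0 + 0.5·2)/6 × 100 = 16.7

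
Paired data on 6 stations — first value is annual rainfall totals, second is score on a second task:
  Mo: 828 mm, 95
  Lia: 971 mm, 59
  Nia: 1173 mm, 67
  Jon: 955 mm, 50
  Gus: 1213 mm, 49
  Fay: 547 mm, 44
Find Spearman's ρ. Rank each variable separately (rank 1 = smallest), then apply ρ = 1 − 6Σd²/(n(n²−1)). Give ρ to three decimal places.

0.086

Ranks of variable 1: 2, 4, 5, 3, 6, 1
Ranks of variable 2: 6, 4, 5, 3, 2, 1
d = r₁ − r₂: -4, 0, 0, 0, 4, 0
d²: 16, 0, 0, 0, 16, 0; Σd² = 32
ρ = 1 − 6·32/(6·35) = 1 − 192/210 = 0.086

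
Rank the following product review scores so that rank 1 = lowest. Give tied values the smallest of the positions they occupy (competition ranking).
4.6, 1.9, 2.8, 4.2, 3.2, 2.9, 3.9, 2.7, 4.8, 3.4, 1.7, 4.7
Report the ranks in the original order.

10, 2, 4, 9, 6, 5, 8, 3, 12, 7, 1, 11

Sorted (ascending): 1.7, 1.9, 2.7, 2.8, 2.9, 3.2, 3.4, 3.9, 4.2, 4.6, 4.7, 4.8
No ties — each value takes its position as its rank.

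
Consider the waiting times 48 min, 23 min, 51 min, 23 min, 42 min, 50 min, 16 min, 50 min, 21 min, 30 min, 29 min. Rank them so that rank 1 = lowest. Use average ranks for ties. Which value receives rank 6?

Sorted (ascending): 16, 21, 23, 23, 29, 30, 42, 48, 50, 50, 51
The 2 values of 23 occupy positions 3–4 → average rank (3+4)/2 = 3.5.
The 2 values of 50 occupy positions 9–10 → average rank (9+10)/2 = 9.5.
Rank 6 → value 30.

30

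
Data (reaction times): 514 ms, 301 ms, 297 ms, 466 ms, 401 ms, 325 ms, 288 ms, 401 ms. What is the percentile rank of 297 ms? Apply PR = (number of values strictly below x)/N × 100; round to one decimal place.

12.5

N = 8.
Strictly below 297: 1. Equal to 297: 1.
PR = 1/8 × 100 = 12.5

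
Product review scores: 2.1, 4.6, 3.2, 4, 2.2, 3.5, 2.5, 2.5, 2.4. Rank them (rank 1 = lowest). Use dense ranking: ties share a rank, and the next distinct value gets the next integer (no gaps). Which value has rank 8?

4.6

Sorted (ascending): 2.1, 2.2, 2.4, 2.5, 2.5, 3.2, 3.5, 4, 4.6
The 2 values of 2.5 share dense rank 4.
Remaining distinct values take the next consecutive integers.
Rank 8 → value 4.6.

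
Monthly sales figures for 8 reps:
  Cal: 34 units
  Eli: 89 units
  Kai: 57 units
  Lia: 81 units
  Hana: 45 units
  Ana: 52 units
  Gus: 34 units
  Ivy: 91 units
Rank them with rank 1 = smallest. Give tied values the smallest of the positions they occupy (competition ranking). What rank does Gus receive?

1

Sorted (ascending): 34, 34, 45, 52, 57, 81, 89, 91
The 2 values of 34 occupy positions 1–2 → each gets rank 1.
Gus has value 34 units → rank 1.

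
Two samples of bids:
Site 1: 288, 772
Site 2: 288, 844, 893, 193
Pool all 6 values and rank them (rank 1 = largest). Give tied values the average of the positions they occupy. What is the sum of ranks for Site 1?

7.5

Sorted (descending): 893, 844, 772, 288, 288, 193
The 2 values of 288 occupy positions 4–5 → average rank (4+5)/2 = 4.5.
Site 1 values → pooled ranks: 288→4.5, 772→3
Rank sum = 4.5 + 3 = 7.5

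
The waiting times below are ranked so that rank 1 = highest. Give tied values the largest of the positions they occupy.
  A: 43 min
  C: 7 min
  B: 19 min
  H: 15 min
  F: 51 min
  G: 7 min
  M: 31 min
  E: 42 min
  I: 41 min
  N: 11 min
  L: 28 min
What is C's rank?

Sorted (descending): 51, 43, 42, 41, 31, 28, 19, 15, 11, 7, 7
The 2 values of 7 occupy positions 10–11 → each gets rank 11.
C has value 7 min → rank 11.

11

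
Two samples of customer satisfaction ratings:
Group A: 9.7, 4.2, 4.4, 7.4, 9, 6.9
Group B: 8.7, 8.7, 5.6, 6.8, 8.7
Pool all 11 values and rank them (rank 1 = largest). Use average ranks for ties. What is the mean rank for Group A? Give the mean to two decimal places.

6.17

Sorted (descending): 9.7, 9, 8.7, 8.7, 8.7, 7.4, 6.9, 6.8, 5.6, 4.4, 4.2
The 3 values of 8.7 occupy positions 3–5 → average rank 4.
Group A values → pooled ranks: 9.7→1, 4.2→11, 4.4→10, 7.4→6, 9→2, 6.9→7
Mean rank = (1 + 11 + 10 + 6 + 2 + 7) / 6 = 6.17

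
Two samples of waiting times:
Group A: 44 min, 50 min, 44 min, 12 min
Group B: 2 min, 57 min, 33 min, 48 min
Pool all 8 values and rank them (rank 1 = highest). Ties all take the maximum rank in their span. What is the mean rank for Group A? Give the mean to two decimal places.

4.75

Sorted (descending): 57, 50, 48, 44, 44, 33, 12, 2
The 2 values of 44 occupy positions 4–5 → each gets rank 5.
Group A values → pooled ranks: 44→5, 50→2, 44→5, 12→7
Mean rank = (5 + 2 + 5 + 7) / 4 = 4.75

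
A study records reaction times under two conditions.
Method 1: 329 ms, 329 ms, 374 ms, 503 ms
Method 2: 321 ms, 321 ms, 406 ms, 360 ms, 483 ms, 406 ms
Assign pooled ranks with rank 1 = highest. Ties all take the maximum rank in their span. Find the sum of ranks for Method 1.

Sorted (descending): 503, 483, 406, 406, 374, 360, 329, 329, 321, 321
The 2 values of 406 occupy positions 3–4 → each gets rank 4.
The 2 values of 329 occupy positions 7–8 → each gets rank 8.
The 2 values of 321 occupy positions 9–10 → each gets rank 10.
Method 1 values → pooled ranks: 329→8, 329→8, 374→5, 503→1
Rank sum = 8 + 8 + 5 + 1 = 22

22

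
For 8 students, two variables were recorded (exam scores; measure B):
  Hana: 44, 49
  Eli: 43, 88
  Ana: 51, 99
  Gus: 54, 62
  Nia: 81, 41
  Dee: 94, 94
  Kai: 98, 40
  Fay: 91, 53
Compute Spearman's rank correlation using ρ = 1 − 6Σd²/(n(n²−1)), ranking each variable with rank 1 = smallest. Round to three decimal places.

Ranks of variable 1: 2, 1, 3, 4, 5, 7, 8, 6
Ranks of variable 2: 3, 6, 8, 5, 2, 7, 1, 4
d = r₁ − r₂: -1, -5, -5, -1, 3, 0, 7, 2
d²: 1, 25, 25, 1, 9, 0, 49, 4; Σd² = 114
ρ = 1 − 6·114/(8·63) = 1 − 684/504 = -0.357

-0.357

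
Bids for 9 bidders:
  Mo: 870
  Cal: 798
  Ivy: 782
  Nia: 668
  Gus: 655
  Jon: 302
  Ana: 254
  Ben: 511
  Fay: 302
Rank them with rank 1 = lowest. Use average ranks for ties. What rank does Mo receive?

9

Sorted (ascending): 254, 302, 302, 511, 655, 668, 782, 798, 870
The 2 values of 302 occupy positions 2–3 → average rank (2+3)/2 = 2.5.
Mo has value 870 → rank 9.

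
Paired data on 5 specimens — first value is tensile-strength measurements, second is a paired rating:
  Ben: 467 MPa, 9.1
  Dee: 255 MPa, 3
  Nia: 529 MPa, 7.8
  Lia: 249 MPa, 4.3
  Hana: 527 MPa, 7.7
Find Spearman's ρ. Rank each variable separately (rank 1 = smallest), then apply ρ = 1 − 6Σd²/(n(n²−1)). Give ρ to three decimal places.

Ranks of variable 1: 3, 2, 5, 1, 4
Ranks of variable 2: 5, 1, 4, 2, 3
d = r₁ − r₂: -2, 1, 1, -1, 1
d²: 4, 1, 1, 1, 1; Σd² = 8
ρ = 1 − 6·8/(5·24) = 1 − 48/120 = 0.600

0.600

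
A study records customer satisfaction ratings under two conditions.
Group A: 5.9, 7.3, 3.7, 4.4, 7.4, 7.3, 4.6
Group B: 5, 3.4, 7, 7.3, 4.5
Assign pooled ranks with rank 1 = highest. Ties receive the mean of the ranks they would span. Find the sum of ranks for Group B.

Sorted (descending): 7.4, 7.3, 7.3, 7.3, 7, 5.9, 5, 4.6, 4.5, 4.4, 3.7, 3.4
The 3 values of 7.3 occupy positions 2–4 → average rank 3.
Group B values → pooled ranks: 5→7, 3.4→12, 7→5, 7.3→3, 4.5→9
Rank sum = 7 + 12 + 5 + 3 + 9 = 36

36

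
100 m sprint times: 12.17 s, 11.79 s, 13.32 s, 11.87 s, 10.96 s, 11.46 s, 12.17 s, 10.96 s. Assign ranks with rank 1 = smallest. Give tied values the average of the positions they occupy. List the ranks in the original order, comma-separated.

6.5, 4, 8, 5, 1.5, 3, 6.5, 1.5

Sorted (ascending): 10.96, 10.96, 11.46, 11.79, 11.87, 12.17, 12.17, 13.32
The 2 values of 10.96 occupy positions 1–2 → average rank (1+2)/2 = 1.5.
The 2 values of 12.17 occupy positions 6–7 → average rank (6+7)/2 = 6.5.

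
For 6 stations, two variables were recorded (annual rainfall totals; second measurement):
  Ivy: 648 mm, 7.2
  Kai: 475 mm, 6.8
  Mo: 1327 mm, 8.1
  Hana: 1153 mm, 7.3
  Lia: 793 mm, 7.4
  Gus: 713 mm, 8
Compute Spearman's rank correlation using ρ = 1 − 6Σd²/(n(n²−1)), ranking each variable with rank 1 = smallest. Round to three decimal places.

0.771

Ranks of variable 1: 2, 1, 6, 5, 4, 3
Ranks of variable 2: 2, 1, 6, 3, 4, 5
d = r₁ − r₂: 0, 0, 0, 2, 0, -2
d²: 0, 0, 0, 4, 0, 4; Σd² = 8
ρ = 1 − 6·8/(6·35) = 1 − 48/210 = 0.771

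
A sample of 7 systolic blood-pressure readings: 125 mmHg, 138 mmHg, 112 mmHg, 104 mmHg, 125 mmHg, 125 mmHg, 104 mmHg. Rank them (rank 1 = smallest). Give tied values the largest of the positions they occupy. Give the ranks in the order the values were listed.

Sorted (ascending): 104, 104, 112, 125, 125, 125, 138
The 2 values of 104 occupy positions 1–2 → each gets rank 2.
The 3 values of 125 occupy positions 4–6 → each gets rank 6.

6, 7, 3, 2, 6, 6, 2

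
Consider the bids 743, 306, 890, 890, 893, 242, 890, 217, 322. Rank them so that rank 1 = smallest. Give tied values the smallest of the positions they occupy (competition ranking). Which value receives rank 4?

322

Sorted (ascending): 217, 242, 306, 322, 743, 890, 890, 890, 893
The 3 values of 890 occupy positions 6–8 → each gets rank 6.
Rank 4 → value 322.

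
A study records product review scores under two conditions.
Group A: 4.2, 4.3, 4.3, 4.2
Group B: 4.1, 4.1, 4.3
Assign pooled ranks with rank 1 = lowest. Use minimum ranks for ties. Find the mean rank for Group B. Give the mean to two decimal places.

2.33

Sorted (ascending): 4.1, 4.1, 4.2, 4.2, 4.3, 4.3, 4.3
The 2 values of 4.1 occupy positions 1–2 → each gets rank 1.
The 2 values of 4.2 occupy positions 3–4 → each gets rank 3.
The 3 values of 4.3 occupy positions 5–7 → each gets rank 5.
Group B values → pooled ranks: 4.1→1, 4.1→1, 4.3→5
Mean rank = (1 + 1 + 5) / 3 = 2.33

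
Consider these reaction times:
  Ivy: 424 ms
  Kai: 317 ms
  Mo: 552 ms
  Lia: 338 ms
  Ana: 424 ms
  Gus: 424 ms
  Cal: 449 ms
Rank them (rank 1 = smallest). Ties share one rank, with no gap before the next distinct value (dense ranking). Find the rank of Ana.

Sorted (ascending): 317, 338, 424, 424, 424, 449, 552
The 3 values of 424 share dense rank 3.
Remaining distinct values take the next consecutive integers.
Ana has value 424 ms → rank 3.

3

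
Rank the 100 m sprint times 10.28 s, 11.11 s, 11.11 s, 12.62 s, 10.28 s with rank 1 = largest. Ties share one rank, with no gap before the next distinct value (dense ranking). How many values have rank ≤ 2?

3

Sorted (descending): 12.62, 11.11, 11.11, 10.28, 10.28
The 2 values of 11.11 share dense rank 2.
The 2 values of 10.28 share dense rank 3.
Remaining distinct values take the next consecutive integers.
Ranks ≤ 2: {1, 2, 2} → 3 values.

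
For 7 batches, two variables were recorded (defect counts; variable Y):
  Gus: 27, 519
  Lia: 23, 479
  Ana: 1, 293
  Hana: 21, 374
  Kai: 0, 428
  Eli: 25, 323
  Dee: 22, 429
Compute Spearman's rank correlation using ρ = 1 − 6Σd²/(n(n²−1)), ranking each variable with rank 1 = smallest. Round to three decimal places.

0.500

Ranks of variable 1: 7, 5, 2, 3, 1, 6, 4
Ranks of variable 2: 7, 6, 1, 3, 4, 2, 5
d = r₁ − r₂: 0, -1, 1, 0, -3, 4, -1
d²: 0, 1, 1, 0, 9, 16, 1; Σd² = 28
ρ = 1 − 6·28/(7·48) = 1 − 168/336 = 0.500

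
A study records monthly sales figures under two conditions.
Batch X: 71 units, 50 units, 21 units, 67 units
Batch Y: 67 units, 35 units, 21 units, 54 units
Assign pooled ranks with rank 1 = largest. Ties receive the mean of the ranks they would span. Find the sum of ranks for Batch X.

16

Sorted (descending): 71, 67, 67, 54, 50, 35, 21, 21
The 2 values of 67 occupy positions 2–3 → average rank (2+3)/2 = 2.5.
The 2 values of 21 occupy positions 7–8 → average rank (7+8)/2 = 7.5.
Batch X values → pooled ranks: 71→1, 50→5, 21→7.5, 67→2.5
Rank sum = 1 + 5 + 7.5 + 2.5 = 16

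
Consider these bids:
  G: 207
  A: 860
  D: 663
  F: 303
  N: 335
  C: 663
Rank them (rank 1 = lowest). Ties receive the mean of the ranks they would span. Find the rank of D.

4.5

Sorted (ascending): 207, 303, 335, 663, 663, 860
The 2 values of 663 occupy positions 4–5 → average rank (4+5)/2 = 4.5.
D has value 663 → rank 4.5.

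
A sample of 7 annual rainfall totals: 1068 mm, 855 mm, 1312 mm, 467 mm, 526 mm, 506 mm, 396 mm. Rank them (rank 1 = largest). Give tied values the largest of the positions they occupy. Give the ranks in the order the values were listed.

Sorted (descending): 1312, 1068, 855, 526, 506, 467, 396
No ties — each value takes its position as its rank.

2, 3, 1, 6, 4, 5, 7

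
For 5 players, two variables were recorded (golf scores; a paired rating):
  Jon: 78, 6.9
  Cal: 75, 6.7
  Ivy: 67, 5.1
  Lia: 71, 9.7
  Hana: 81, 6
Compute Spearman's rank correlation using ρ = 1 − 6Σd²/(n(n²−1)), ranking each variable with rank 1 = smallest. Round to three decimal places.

Ranks of variable 1: 4, 3, 1, 2, 5
Ranks of variable 2: 4, 3, 1, 5, 2
d = r₁ − r₂: 0, 0, 0, -3, 3
d²: 0, 0, 0, 9, 9; Σd² = 18
ρ = 1 − 6·18/(5·24) = 1 − 108/120 = 0.100

0.100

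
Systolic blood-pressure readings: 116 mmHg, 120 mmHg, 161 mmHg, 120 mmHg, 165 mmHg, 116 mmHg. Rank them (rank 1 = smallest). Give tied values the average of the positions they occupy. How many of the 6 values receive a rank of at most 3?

2

Sorted (ascending): 116, 116, 120, 120, 161, 165
The 2 values of 116 occupy positions 1–2 → average rank (1+2)/2 = 1.5.
The 2 values of 120 occupy positions 3–4 → average rank (3+4)/2 = 3.5.
Ranks ≤ 3: {1.5, 1.5} → 2 values.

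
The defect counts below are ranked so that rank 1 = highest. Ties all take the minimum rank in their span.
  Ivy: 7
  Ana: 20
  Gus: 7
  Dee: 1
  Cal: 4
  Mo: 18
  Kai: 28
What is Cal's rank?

Sorted (descending): 28, 20, 18, 7, 7, 4, 1
The 2 values of 7 occupy positions 4–5 → each gets rank 4.
Cal has value 4 → rank 6.

6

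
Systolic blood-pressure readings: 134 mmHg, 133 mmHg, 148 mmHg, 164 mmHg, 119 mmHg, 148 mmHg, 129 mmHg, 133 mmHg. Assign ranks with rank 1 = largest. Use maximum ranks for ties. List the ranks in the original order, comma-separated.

Sorted (descending): 164, 148, 148, 134, 133, 133, 129, 119
The 2 values of 148 occupy positions 2–3 → each gets rank 3.
The 2 values of 133 occupy positions 5–6 → each gets rank 6.

4, 6, 3, 1, 8, 3, 7, 6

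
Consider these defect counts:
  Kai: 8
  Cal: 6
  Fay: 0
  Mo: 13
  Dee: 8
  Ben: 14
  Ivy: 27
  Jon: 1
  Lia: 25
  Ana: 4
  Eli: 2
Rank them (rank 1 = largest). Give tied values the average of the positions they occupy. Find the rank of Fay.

Sorted (descending): 27, 25, 14, 13, 8, 8, 6, 4, 2, 1, 0
The 2 values of 8 occupy positions 5–6 → average rank (5+6)/2 = 5.5.
Fay has value 0 → rank 11.

11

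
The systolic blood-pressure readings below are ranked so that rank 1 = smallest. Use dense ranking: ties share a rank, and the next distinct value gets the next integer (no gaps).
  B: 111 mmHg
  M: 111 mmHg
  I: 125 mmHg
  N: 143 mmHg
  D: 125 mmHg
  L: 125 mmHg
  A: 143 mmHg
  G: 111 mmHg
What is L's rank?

Sorted (ascending): 111, 111, 111, 125, 125, 125, 143, 143
The 3 values of 111 share dense rank 1.
The 3 values of 125 share dense rank 2.
The 2 values of 143 share dense rank 3.
L has value 125 mmHg → rank 2.

2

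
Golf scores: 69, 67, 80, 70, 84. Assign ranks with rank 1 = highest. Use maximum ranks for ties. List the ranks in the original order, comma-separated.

4, 5, 2, 3, 1

Sorted (descending): 84, 80, 70, 69, 67
No ties — each value takes its position as its rank.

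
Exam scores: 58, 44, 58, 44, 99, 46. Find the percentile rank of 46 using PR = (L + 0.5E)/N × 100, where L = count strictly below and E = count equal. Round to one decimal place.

N = 6.
Strictly below 46: 2. Equal to 46: 1.
PR = (2 + 0.5·1)/6 × 100 = 41.7

41.7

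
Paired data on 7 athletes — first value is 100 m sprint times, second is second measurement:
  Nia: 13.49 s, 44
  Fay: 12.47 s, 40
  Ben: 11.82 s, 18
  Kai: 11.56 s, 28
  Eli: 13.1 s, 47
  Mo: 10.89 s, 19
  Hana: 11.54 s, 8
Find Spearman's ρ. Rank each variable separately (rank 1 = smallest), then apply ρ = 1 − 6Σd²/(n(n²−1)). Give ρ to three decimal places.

Ranks of variable 1: 7, 5, 4, 3, 6, 1, 2
Ranks of variable 2: 6, 5, 2, 4, 7, 3, 1
d = r₁ − r₂: 1, 0, 2, -1, -1, -2, 1
d²: 1, 0, 4, 1, 1, 4, 1; Σd² = 12
ρ = 1 − 6·12/(7·48) = 1 − 72/336 = 0.786

0.786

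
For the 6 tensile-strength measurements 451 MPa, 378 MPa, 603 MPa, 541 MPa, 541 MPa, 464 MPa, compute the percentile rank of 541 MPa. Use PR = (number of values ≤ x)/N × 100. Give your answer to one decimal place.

83.3

N = 6.
Strictly below 541: 3. Equal to 541: 2.
PR = 5/6 × 100 = 83.3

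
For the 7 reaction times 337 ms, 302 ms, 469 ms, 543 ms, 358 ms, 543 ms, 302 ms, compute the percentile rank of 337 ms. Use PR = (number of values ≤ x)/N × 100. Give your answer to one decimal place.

42.9

N = 7.
Strictly below 337: 2. Equal to 337: 1.
PR = 3/7 × 100 = 42.9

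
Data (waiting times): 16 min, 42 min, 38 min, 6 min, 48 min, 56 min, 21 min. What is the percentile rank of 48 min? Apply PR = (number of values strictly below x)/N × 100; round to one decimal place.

N = 7.
Strictly below 48: 5. Equal to 48: 1.
PR = 5/7 × 100 = 71.4

71.4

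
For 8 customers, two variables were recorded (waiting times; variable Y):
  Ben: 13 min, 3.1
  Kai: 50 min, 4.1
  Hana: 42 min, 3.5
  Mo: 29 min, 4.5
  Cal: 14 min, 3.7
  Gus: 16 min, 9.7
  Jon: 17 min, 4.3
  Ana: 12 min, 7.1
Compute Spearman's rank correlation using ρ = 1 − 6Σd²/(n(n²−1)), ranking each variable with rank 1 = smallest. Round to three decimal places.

-0.119

Ranks of variable 1: 2, 8, 7, 6, 3, 4, 5, 1
Ranks of variable 2: 1, 4, 2, 6, 3, 8, 5, 7
d = r₁ − r₂: 1, 4, 5, 0, 0, -4, 0, -6
d²: 1, 16, 25, 0, 0, 16, 0, 36; Σd² = 94
ρ = 1 − 6·94/(8·63) = 1 − 564/504 = -0.119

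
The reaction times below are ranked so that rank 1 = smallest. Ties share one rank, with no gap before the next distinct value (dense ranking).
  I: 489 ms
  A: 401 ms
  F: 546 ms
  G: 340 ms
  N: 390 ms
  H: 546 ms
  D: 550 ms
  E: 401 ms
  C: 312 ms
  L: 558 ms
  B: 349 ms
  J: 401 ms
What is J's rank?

5

Sorted (ascending): 312, 340, 349, 390, 401, 401, 401, 489, 546, 546, 550, 558
The 3 values of 401 share dense rank 5.
The 2 values of 546 share dense rank 7.
Remaining distinct values take the next consecutive integers.
J has value 401 ms → rank 5.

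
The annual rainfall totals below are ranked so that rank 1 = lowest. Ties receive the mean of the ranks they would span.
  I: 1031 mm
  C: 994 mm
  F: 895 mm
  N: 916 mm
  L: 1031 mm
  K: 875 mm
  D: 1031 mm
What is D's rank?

6

Sorted (ascending): 875, 895, 916, 994, 1031, 1031, 1031
The 3 values of 1031 occupy positions 5–7 → average rank 6.
D has value 1031 mm → rank 6.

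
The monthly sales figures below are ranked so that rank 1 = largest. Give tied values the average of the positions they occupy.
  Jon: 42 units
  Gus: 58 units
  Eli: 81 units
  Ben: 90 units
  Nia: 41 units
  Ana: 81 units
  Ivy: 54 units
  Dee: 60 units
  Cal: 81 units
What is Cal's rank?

3

Sorted (descending): 90, 81, 81, 81, 60, 58, 54, 42, 41
The 3 values of 81 occupy positions 2–4 → average rank 3.
Cal has value 81 units → rank 3.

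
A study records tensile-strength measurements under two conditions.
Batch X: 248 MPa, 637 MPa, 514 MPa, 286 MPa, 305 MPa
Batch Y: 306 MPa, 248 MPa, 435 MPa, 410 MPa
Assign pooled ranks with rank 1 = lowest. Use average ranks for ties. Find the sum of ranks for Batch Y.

Sorted (ascending): 248, 248, 286, 305, 306, 410, 435, 514, 637
The 2 values of 248 occupy positions 1–2 → average rank (1+2)/2 = 1.5.
Batch Y values → pooled ranks: 306→5, 248→1.5, 435→7, 410→6
Rank sum = 5 + 1.5 + 7 + 6 = 19.5

19.5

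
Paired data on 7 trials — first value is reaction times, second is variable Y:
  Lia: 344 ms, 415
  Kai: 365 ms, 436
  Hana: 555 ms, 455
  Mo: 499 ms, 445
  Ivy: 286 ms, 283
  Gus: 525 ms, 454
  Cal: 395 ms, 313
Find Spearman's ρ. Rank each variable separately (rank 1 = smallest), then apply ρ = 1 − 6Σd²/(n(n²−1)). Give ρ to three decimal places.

Ranks of variable 1: 2, 3, 7, 5, 1, 6, 4
Ranks of variable 2: 3, 4, 7, 5, 1, 6, 2
d = r₁ − r₂: -1, -1, 0, 0, 0, 0, 2
d²: 1, 1, 0, 0, 0, 0, 4; Σd² = 6
ρ = 1 − 6·6/(7·48) = 1 − 36/336 = 0.893

0.893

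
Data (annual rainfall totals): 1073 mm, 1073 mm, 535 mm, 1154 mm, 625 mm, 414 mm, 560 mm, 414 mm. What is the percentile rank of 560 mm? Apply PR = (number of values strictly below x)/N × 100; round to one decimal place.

N = 8.
Strictly below 560: 3. Equal to 560: 1.
PR = 3/8 × 100 = 37.5

37.5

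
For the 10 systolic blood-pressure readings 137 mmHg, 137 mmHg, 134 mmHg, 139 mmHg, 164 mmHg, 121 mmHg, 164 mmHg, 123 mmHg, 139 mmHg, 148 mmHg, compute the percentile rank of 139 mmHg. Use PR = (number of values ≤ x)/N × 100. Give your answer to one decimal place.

70.0

N = 10.
Strictly below 139: 5. Equal to 139: 2.
PR = 7/10 × 100 = 70.0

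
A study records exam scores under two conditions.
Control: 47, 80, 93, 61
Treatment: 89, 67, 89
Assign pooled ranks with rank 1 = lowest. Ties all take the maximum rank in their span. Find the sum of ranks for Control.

14

Sorted (ascending): 47, 61, 67, 80, 89, 89, 93
The 2 values of 89 occupy positions 5–6 → each gets rank 6.
Control values → pooled ranks: 47→1, 80→4, 93→7, 61→2
Rank sum = 1 + 4 + 7 + 2 = 14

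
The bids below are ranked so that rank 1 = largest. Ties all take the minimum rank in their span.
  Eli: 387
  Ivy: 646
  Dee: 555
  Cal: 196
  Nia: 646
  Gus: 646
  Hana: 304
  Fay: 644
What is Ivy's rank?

Sorted (descending): 646, 646, 646, 644, 555, 387, 304, 196
The 3 values of 646 occupy positions 1–3 → each gets rank 1.
Ivy has value 646 → rank 1.

1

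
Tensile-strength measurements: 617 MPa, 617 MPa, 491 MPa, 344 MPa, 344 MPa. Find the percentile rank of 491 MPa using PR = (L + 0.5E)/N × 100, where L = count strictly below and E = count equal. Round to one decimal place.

50.0

N = 5.
Strictly below 491: 2. Equal to 491: 1.
PR = (2 + 0.5·1)/5 × 100 = 50.0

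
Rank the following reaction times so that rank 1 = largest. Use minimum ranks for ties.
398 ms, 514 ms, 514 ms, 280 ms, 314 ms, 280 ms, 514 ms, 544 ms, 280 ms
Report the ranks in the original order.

Sorted (descending): 544, 514, 514, 514, 398, 314, 280, 280, 280
The 3 values of 514 occupy positions 2–4 → each gets rank 2.
The 3 values of 280 occupy positions 7–9 → each gets rank 7.

5, 2, 2, 7, 6, 7, 2, 1, 7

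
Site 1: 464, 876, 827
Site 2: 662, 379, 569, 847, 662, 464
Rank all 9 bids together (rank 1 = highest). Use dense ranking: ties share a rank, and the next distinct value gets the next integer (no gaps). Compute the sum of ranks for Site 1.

10

Sorted (descending): 876, 847, 827, 662, 662, 569, 464, 464, 379
The 2 values of 662 share dense rank 4.
The 2 values of 464 share dense rank 6.
Remaining distinct values take the next consecutive integers.
Site 1 values → pooled ranks: 464→6, 876→1, 827→3
Rank sum = 6 + 1 + 3 = 10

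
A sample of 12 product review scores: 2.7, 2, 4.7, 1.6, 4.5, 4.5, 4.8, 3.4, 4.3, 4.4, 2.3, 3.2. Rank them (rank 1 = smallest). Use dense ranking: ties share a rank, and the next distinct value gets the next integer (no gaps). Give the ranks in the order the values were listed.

Sorted (ascending): 1.6, 2, 2.3, 2.7, 3.2, 3.4, 4.3, 4.4, 4.5, 4.5, 4.7, 4.8
The 2 values of 4.5 share dense rank 9.
Remaining distinct values take the next consecutive integers.

4, 2, 10, 1, 9, 9, 11, 6, 7, 8, 3, 5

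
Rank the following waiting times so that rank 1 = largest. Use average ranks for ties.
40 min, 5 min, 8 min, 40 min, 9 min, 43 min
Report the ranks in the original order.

Sorted (descending): 43, 40, 40, 9, 8, 5
The 2 values of 40 occupy positions 2–3 → average rank (2+3)/2 = 2.5.

2.5, 6, 5, 2.5, 4, 1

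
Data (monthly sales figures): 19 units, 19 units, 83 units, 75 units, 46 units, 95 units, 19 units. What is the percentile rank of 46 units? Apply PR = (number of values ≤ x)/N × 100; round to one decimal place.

N = 7.
Strictly below 46: 3. Equal to 46: 1.
PR = 4/7 × 100 = 57.1

57.1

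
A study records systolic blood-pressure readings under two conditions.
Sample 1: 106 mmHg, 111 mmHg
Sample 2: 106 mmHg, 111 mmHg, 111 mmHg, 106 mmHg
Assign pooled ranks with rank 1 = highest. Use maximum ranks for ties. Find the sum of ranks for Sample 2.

Sorted (descending): 111, 111, 111, 106, 106, 106
The 3 values of 111 occupy positions 1–3 → each gets rank 3.
The 3 values of 106 occupy positions 4–6 → each gets rank 6.
Sample 2 values → pooled ranks: 106→6, 111→3, 111→3, 106→6
Rank sum = 6 + 3 + 3 + 6 = 18

18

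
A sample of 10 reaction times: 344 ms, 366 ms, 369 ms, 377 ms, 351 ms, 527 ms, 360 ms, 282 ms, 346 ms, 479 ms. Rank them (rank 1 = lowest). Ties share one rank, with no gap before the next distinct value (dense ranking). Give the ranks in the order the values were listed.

Sorted (ascending): 282, 344, 346, 351, 360, 366, 369, 377, 479, 527
No ties — each value takes its position as its rank.

2, 6, 7, 8, 4, 10, 5, 1, 3, 9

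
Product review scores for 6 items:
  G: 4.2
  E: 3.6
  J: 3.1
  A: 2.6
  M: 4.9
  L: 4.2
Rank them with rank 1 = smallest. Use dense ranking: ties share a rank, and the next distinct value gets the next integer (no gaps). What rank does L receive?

4

Sorted (ascending): 2.6, 3.1, 3.6, 4.2, 4.2, 4.9
The 2 values of 4.2 share dense rank 4.
Remaining distinct values take the next consecutive integers.
L has value 4.2 → rank 4.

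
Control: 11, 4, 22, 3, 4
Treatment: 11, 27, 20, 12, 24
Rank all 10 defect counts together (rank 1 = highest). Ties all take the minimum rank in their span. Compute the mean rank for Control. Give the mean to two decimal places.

7.00

Sorted (descending): 27, 24, 22, 20, 12, 11, 11, 4, 4, 3
The 2 values of 11 occupy positions 6–7 → each gets rank 6.
The 2 values of 4 occupy positions 8–9 → each gets rank 8.
Control values → pooled ranks: 11→6, 4→8, 22→3, 3→10, 4→8
Mean rank = (6 + 8 + 3 + 10 + 8) / 5 = 7.00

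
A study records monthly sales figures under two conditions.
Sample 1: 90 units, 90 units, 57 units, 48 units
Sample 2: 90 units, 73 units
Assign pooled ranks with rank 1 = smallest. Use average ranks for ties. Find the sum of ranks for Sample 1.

Sorted (ascending): 48, 57, 73, 90, 90, 90
The 3 values of 90 occupy positions 4–6 → average rank 5.
Sample 1 values → pooled ranks: 90→5, 90→5, 57→2, 48→1
Rank sum = 5 + 5 + 2 + 1 = 13

13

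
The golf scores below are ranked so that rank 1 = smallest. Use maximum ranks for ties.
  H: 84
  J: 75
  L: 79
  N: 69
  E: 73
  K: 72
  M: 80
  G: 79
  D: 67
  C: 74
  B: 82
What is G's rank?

Sorted (ascending): 67, 69, 72, 73, 74, 75, 79, 79, 80, 82, 84
The 2 values of 79 occupy positions 7–8 → each gets rank 8.
G has value 79 → rank 8.

8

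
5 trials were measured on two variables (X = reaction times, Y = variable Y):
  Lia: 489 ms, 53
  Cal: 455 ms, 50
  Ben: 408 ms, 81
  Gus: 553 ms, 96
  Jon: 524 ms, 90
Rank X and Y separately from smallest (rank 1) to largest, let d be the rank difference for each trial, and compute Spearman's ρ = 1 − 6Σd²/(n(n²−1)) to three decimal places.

Ranks of variable 1: 3, 2, 1, 5, 4
Ranks of variable 2: 2, 1, 3, 5, 4
d = r₁ − r₂: 1, 1, -2, 0, 0
d²: 1, 1, 4, 0, 0; Σd² = 6
ρ = 1 − 6·6/(5·24) = 1 − 36/120 = 0.700

0.700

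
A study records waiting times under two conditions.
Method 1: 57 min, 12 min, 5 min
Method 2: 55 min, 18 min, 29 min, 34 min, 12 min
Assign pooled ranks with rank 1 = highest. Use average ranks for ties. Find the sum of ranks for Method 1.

Sorted (descending): 57, 55, 34, 29, 18, 12, 12, 5
The 2 values of 12 occupy positions 6–7 → average rank (6+7)/2 = 6.5.
Method 1 values → pooled ranks: 57→1, 12→6.5, 5→8
Rank sum = 1 + 6.5 + 8 = 15.5

15.5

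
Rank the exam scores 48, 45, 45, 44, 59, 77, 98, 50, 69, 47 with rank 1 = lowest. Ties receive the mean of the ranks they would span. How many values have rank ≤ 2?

Sorted (ascending): 44, 45, 45, 47, 48, 50, 59, 69, 77, 98
The 2 values of 45 occupy positions 2–3 → average rank (2+3)/2 = 2.5.
Ranks ≤ 2: {1} → 1 value.

1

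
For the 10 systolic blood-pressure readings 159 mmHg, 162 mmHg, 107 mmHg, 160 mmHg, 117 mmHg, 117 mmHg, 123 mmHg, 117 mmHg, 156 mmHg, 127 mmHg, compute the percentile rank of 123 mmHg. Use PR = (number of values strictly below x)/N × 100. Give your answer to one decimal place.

40.0

N = 10.
Strictly below 123: 4. Equal to 123: 1.
PR = 4/10 × 100 = 40.0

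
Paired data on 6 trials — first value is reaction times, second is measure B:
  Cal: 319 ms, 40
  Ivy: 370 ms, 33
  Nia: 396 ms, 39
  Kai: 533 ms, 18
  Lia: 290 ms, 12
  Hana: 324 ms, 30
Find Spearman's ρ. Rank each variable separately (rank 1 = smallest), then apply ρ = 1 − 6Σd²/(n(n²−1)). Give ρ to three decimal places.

0.086

Ranks of variable 1: 2, 4, 5, 6, 1, 3
Ranks of variable 2: 6, 4, 5, 2, 1, 3
d = r₁ − r₂: -4, 0, 0, 4, 0, 0
d²: 16, 0, 0, 16, 0, 0; Σd² = 32
ρ = 1 − 6·32/(6·35) = 1 − 192/210 = 0.086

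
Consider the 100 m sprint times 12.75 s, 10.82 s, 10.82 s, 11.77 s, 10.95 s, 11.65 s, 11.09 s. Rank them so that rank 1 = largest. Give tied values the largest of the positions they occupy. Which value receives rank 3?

11.65

Sorted (descending): 12.75, 11.77, 11.65, 11.09, 10.95, 10.82, 10.82
The 2 values of 10.82 occupy positions 6–7 → each gets rank 7.
Rank 3 → value 11.65.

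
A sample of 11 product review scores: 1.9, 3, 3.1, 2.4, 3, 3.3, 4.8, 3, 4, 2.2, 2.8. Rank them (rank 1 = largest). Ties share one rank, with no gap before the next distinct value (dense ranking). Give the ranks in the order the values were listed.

Sorted (descending): 4.8, 4, 3.3, 3.1, 3, 3, 3, 2.8, 2.4, 2.2, 1.9
The 3 values of 3 share dense rank 5.
Remaining distinct values take the next consecutive integers.

9, 5, 4, 7, 5, 3, 1, 5, 2, 8, 6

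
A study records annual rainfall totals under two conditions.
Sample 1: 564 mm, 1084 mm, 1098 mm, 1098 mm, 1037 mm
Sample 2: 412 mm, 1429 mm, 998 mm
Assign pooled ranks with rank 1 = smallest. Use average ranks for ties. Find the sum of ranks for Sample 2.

Sorted (ascending): 412, 564, 998, 1037, 1084, 1098, 1098, 1429
The 2 values of 1098 occupy positions 6–7 → average rank (6+7)/2 = 6.5.
Sample 2 values → pooled ranks: 412→1, 1429→8, 998→3
Rank sum = 1 + 8 + 3 = 12

12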